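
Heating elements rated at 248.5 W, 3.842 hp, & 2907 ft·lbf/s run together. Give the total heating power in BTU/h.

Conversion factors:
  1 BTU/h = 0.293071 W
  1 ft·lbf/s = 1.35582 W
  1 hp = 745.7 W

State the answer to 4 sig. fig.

2.407×10⁴ BTU/h

248.5 W (already W)
3.842 hp × 745.7 → 2864.98 W
2907 ft·lbf/s × 1.35582 → 3941.37 W
Sum: 248.5 + 2864.98 + 3941.37 = 7054.85 W
In BTU/h: 7054.85 / 0.293071 = 24072.2 BTU/h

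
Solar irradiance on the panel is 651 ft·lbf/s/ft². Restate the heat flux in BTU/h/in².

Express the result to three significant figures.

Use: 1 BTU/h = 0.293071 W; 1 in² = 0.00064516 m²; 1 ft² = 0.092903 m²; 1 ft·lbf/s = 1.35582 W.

20.9 BTU/h/in²

651 ft·lbf/s/ft² × 1.35582 W/ft·lbf/s ÷ 0.092903 m²/ft² = 9500.65 W/m²
9500.65 W/m² ÷ 0.293071 W/BTU/h × 0.00064516 m²/in² = 20.9145 BTU/h/in²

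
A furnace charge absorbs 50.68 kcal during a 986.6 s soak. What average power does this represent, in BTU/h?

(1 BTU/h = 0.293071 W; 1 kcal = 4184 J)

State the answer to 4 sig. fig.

733.4 BTU/h

50.68 kcal × 4184 = 212045 J
P = E / t = 212045 J / 986.6 s = 214.925 W
214.925 W ÷ (0.293071 W/BTU/h) = 733.355 BTU/h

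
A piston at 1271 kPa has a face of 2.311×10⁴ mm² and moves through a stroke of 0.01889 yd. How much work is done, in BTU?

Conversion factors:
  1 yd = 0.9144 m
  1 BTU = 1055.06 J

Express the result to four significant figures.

1271 kPa → 1.271×10⁶ Pa
2.311×10⁴ mm² → 0.02311 m²
F = P × A = 1.271×10⁶ × 0.02311 = 29372.8 N
0.01889 yd → 0.017273 m
W = F × d = 29372.8 × 0.017273 = 507.356 J
In BTU: 507.356 / 1055.06 = 0.480879 BTU

0.4809 BTU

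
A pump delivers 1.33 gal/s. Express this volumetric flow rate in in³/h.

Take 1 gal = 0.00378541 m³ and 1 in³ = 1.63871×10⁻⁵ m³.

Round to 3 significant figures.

1.33 gal/s × 0.00378541 m³/gal = 0.0050346 m³/s
0.0050346 m³/s ÷ 1.63871×10⁻⁵ m³/in³ × 3600 s/h = 1.10603×10⁶ in³/h

1.11×10⁶ in³/h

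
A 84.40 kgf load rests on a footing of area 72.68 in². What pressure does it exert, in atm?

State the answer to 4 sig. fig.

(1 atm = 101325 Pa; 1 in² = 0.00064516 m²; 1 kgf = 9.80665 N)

0.1742 atm

84.40 kgf × 9.80665 = 827.681 N
72.68 in² × 0.00064516 = 0.0468902 m²
P = F / A = 827.681 N / 0.0468902 m² = 17651.5 Pa
17651.5 Pa ÷ (101325 Pa/atm) = 0.174207 atm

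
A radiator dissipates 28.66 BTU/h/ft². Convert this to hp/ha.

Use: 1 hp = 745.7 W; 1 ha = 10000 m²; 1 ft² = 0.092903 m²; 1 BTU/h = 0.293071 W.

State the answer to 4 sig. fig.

1212 hp/ha

28.66 BTU/h/ft² × 0.293071 W/BTU/h ÷ 0.092903 m²/ft² = 90.4106 W/m²
90.4106 W/m² ÷ 745.7 W/hp × 10000 m²/ha = 1212.43 hp/ha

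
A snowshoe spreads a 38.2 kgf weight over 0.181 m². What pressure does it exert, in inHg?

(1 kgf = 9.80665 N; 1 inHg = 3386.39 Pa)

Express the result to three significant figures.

0.611 inHg

38.2 kgf × 9.80665 → 374.614 N
P = F / A = 374.614 N / 0.181 m² = 2069.69 Pa
2069.69 Pa ÷ (3386.39 Pa/inHg) = 0.611179 inHg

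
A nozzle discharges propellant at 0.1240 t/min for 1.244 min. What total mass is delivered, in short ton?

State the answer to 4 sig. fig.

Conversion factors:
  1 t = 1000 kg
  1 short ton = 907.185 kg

0.1240 t/min → 2.06667 kg/s
1.244 min → 74.64 s
m = ṁ × t = 2.06667 × 74.64 = 154.256 kg
In short ton: 154.256 / 907.185 = 0.170038 short ton

0.1700 short ton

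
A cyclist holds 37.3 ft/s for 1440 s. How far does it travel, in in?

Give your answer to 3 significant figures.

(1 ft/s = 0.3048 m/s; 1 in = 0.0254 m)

6.45×10⁵ in

37.3 ft/s × 0.3048 → 11.369 m/s
d = v × t = 11.369 m/s × 1440 s = 16371.4 m
16371.4 m ÷ (0.0254 m/in) = 644543 in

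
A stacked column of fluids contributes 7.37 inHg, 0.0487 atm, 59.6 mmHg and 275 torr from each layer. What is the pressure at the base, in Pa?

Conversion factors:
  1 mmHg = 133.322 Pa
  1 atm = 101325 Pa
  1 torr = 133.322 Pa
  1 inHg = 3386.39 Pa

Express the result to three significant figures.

7.37 inHg × 3386.39 = 24957.7 Pa
0.0487 atm × 101325 = 4934.53 Pa
59.6 mmHg × 133.322 = 7945.99 Pa
275 torr × 133.322 = 36663.6 Pa
Sum: 24957.7 + 4934.53 + 7945.99 + 36663.6 = 74501.8 Pa

7.45×10⁴ Pa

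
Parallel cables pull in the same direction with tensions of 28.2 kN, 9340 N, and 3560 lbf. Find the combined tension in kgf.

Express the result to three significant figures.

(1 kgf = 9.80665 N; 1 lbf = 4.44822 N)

5440 kgf

28.2 kN × 1000 = 28200 N
9340 N (already N)
3560 lbf × 4.44822 = 15835.7 N
Combined: 28200 + 9340 + 15835.7 = 53375.7 N
In kgf: 53375.7 / 9.80665 = 5442.81 kgf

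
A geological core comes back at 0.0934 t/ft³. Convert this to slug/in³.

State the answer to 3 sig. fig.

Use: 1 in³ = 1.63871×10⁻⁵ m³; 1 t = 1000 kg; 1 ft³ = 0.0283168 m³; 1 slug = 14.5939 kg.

0.0934 t/ft³ × 1000 kg/t ÷ 0.0283168 m³/ft³ = 3298.4 kg/m³
3298.4 kg/m³ ÷ 14.5939 kg/slug × 1.63871×10⁻⁵ m³/in³ = 0.00370369 slug/in³

0.00370 slug/in³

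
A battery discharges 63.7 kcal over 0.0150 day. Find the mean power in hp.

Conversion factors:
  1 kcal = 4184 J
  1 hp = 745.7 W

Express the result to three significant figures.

63.7 kcal × 4184 → 266521 J
0.0150 day × 86400 → 1296 s
P = E / t = 266521 J / 1296 s = 205.649 W
205.649 W ÷ (745.7 W/hp) = 0.27578 hp

0.276 hp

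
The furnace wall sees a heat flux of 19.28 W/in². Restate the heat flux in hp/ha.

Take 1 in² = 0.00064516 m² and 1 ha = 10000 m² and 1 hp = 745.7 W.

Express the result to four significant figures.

19.28 W/in² ÷ 0.00064516 m²/in² = 29884.1 W/m²
29884.1 W/m² ÷ 745.7 W/hp × 10000 m²/ha = 400752 hp/ha

4.008×10⁵ hp/ha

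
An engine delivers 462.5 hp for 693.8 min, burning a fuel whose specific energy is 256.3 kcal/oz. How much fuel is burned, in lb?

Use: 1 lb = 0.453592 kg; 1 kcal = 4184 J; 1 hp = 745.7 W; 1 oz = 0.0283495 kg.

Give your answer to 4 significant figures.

836.8 lb

462.5 hp → 344886 W
693.8 min → 41628 s
E = P × t = 344886 × 41628 = 1.43569×10¹⁰ J
256.3 kcal/oz → 3.78264×10⁷ J/kg
m = E / e_s = 1.43569×10¹⁰ / 3.78264×10⁷ = 379.547 kg
In lb: 379.547 / 0.453592 = 836.759 lb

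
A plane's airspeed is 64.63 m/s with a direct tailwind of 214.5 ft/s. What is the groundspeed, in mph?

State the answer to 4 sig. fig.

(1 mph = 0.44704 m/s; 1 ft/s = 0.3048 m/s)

64.63 m/s (already m/s)
214.5 ft/s × 0.3048 → 65.3796 m/s
Total: 64.63 + 65.3796 = 130.01 m/s
In mph: 130.01 / 0.44704 = 290.824 mph

290.8 mph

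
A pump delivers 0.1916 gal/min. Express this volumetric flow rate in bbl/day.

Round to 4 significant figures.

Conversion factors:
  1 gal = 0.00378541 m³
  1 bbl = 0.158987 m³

0.1916 gal/min × 0.00378541 m³/gal ÷ 60 s/min = 1.20881×10⁻⁵ m³/s
1.20881×10⁻⁵ m³/s ÷ 0.158987 m³/bbl × 86400 s/day = 6.56917 bbl/day

6.569 bbl/day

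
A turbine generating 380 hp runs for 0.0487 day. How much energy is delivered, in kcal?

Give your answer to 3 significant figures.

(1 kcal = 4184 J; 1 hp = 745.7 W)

380 hp × 745.7 = 283366 W
0.0487 day × 86400 = 4207.68 s
E = P × t = 283366 W × 4207.68 s = 1.19231×10⁹ J
1.19231×10⁹ J ÷ (4184 J/kcal) = 284969 kcal

2.85×10⁵ kcal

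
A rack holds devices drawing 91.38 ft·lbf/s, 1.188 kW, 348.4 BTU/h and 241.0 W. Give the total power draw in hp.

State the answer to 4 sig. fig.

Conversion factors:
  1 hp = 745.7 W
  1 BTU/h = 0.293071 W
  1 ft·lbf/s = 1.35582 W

2.219 hp

91.38 ft·lbf/s × 1.35582 → 123.895 W
1.188 kW × 1000 → 1188 W
348.4 BTU/h × 0.293071 → 102.106 W
241.0 W (already W)
Combined: 123.895 + 1188 + 102.106 + 241 = 1655 W
In hp: 1655 / 745.7 = 2.21939 hp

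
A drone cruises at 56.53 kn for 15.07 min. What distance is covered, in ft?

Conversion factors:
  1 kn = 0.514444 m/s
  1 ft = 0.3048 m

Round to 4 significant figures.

8.627×10⁴ ft

56.53 kn × 0.514444 = 29.0815 m/s
15.07 min × 60 = 904.2 s
d = v × t = 29.0815 m/s × 904.2 s = 26295.5 m
26295.5 m ÷ (0.3048 m/ft) = 86271.3 ft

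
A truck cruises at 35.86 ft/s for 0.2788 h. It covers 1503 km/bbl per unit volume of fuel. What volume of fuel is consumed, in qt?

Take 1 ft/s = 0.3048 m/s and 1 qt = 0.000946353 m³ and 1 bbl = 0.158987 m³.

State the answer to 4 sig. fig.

1.226 qt

35.86 ft/s → 10.9301 m/s
0.2788 h → 1003.68 s
d = v × t = 10.9301 × 1003.68 = 10970.3 m
1503 km/bbl → 9.4536×10⁶ m/m³
V = d / (distance per unit fuel) = 10970.3 / 9.4536×10⁶ = 0.00116044 m³
In qt: 0.00116044 / 0.000946353 = 1.22622 qt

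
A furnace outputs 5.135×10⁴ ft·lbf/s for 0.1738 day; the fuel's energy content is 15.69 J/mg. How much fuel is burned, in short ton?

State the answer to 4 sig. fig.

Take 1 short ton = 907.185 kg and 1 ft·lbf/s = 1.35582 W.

0.07345 short ton

5.135×10⁴ ft·lbf/s → 69621.4 W
0.1738 day → 15016.3 s
E = P × t = 69621.4 × 15016.3 = 1.04546×10⁹ J
15.69 J/mg → 1.569×10⁷ J/kg
m = E / e_s = 1.04546×10⁹ / 1.569×10⁷ = 66.6322 kg
In short ton: 66.6322 / 907.185 = 0.0734494 short ton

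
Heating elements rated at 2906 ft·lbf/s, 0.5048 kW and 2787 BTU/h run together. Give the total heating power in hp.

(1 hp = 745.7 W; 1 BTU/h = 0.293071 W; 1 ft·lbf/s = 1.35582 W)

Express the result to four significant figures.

2906 ft·lbf/s × 1.35582 = 3940.01 W
0.5048 kW × 1000 = 504.8 W
2787 BTU/h × 0.293071 = 816.789 W
Sum: 3940.01 + 504.8 + 816.789 = 5261.6 W
In hp: 5261.6 / 745.7 = 7.05592 hp

7.056 hp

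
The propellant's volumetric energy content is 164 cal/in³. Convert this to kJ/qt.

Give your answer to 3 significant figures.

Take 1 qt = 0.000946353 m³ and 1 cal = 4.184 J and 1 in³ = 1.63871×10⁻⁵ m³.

164 cal/in³ × 4.184 J/cal ÷ 1.63871×10⁻⁵ m³/in³ = 4.18729×10⁷ J/m³
4.18729×10⁷ J/m³ ÷ 1000 J/kJ × 0.000946353 m³/qt = 39.6265 kJ/qt

39.6 kJ/qt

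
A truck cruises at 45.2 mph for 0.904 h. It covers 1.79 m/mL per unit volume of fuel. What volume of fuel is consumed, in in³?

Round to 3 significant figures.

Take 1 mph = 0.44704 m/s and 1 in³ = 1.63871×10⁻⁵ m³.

2240 in³

45.2 mph → 20.2062 m/s
0.904 h → 3254.4 s
d = v × t = 20.2062 × 3254.4 = 65759.1 m
1.79 m/mL → 1.79×10⁶ m/m³
V = d / (distance per unit fuel) = 65759.1 / 1.79×10⁶ = 0.0367369 m³
In in³: 0.0367369 / 1.63871×10⁻⁵ = 2241.82 in³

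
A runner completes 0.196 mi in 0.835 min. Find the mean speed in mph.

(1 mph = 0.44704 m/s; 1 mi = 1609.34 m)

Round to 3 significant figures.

0.196 mi × 1609.34 → 315.431 m
0.835 min × 60 → 50.1 s
v = d / t = 315.431 m / 50.1 s = 6.29603 m/s
6.29603 m/s ÷ (0.44704 m/s/mph) = 14.0838 mph

14.1 mph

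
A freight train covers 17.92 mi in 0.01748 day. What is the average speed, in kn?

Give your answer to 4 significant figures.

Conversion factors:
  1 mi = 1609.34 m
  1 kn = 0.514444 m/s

17.92 mi × 1609.34 → 28839.4 m
0.01748 day × 86400 → 1510.27 s
v = d / t = 28839.4 m / 1510.27 s = 19.0955 m/s
19.0955 m/s ÷ (0.514444 m/s/kn) = 37.1187 kn

37.12 kn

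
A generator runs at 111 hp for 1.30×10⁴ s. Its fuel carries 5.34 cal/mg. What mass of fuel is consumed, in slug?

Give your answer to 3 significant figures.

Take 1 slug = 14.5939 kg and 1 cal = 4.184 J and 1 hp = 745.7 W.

111 hp → 82772.7 W
E = P × t = 82772.7 × 13000 = 1.07605×10⁹ J
5.34 cal/mg → 2.23426×10⁷ J/kg
m = E / e_s = 1.07605×10⁹ / 2.23426×10⁷ = 48.1614 kg
In slug: 48.1614 / 14.5939 = 3.3001 slug

3.30 slug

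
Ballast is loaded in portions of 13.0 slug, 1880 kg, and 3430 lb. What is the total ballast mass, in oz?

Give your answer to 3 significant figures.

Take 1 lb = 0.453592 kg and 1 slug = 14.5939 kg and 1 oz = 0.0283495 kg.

13.0 slug × 14.5939 = 189.721 kg
1880 kg (already kg)
3430 lb × 0.453592 = 1555.82 kg
Total: 189.721 + 1880 + 1555.82 = 3625.54 kg
In oz: 3625.54 / 0.0283495 = 127887 oz

1.28×10⁵ oz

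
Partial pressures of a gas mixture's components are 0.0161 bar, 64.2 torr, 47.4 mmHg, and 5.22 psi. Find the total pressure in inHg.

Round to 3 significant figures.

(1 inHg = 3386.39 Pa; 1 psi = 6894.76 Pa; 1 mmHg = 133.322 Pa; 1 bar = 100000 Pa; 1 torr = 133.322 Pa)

0.0161 bar × 100000 = 1610 Pa
64.2 torr × 133.322 = 8559.27 Pa
47.4 mmHg × 133.322 = 6319.46 Pa
5.22 psi × 6894.76 = 35990.6 Pa
Combined: 1610 + 8559.27 + 6319.46 + 35990.6 = 52479.3 Pa
In inHg: 52479.3 / 3386.39 = 15.4971 inHg

15.5 inHg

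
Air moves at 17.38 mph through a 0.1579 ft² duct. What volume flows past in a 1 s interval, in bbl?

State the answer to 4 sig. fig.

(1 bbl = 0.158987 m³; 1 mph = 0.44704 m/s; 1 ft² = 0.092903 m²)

17.38 mph × 0.44704 → 7.76956 m/s
0.1579 ft² × 0.092903 → 0.0146694 m²
V = v × A × t = 7.76956 m/s × 0.0146694 m² × 1 s = 0.113975 m³
0.113975 m³ ÷ (0.158987 m³/bbl) = 0.716883 bbl

0.7169 bbl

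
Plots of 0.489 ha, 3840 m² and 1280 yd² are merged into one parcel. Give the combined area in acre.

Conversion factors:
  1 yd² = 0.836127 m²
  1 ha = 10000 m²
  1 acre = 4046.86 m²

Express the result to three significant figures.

0.489 ha × 10000 → 4890 m²
3840 m² (already m²)
1280 yd² × 0.836127 → 1070.24 m²
Total: 4890 + 3840 + 1070.24 = 9800.24 m²
In acre: 9800.24 / 4046.86 = 2.42169 acre

2.42 acre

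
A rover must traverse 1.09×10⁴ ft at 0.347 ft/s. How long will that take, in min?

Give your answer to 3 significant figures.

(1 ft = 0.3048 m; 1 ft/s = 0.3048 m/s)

524 min

1.09×10⁴ ft × 0.3048 = 3322.32 m
0.347 ft/s × 0.3048 = 0.105766 m/s
t = d / v = 3322.32 m / 0.105766 m/s = 31412 s
31412 s ÷ (60 s/min) = 523.533 min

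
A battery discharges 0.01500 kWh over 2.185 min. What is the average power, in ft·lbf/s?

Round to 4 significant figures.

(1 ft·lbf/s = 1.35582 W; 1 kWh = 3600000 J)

303.8 ft·lbf/s

0.01500 kWh × 3600000 = 54000 J
2.185 min × 60 = 131.1 s
P = E / t = 54000 J / 131.1 s = 411.899 W
411.899 W ÷ (1.35582 W/ft·lbf/s) = 303.801 ft·lbf/s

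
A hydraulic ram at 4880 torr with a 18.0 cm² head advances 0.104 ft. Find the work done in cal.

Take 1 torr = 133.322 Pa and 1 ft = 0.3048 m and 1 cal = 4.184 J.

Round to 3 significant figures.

8.87 cal

4880 torr → 650611 Pa
18.0 cm² → 0.0018 m²
F = P × A = 650611 × 0.0018 = 1171.1 N
0.104 ft → 0.0316992 m
W = F × d = 1171.1 × 0.0316992 = 37.1229 J
In cal: 37.1229 / 4.184 = 8.87259 cal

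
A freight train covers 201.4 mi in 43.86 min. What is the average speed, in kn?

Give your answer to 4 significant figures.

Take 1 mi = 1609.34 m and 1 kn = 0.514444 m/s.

201.4 mi × 1609.34 → 324121 m
43.86 min × 60 → 2631.6 s
v = d / t = 324121 m / 2631.6 s = 123.165 m/s
123.165 m/s ÷ (0.514444 m/s/kn) = 239.414 kn

239.4 kn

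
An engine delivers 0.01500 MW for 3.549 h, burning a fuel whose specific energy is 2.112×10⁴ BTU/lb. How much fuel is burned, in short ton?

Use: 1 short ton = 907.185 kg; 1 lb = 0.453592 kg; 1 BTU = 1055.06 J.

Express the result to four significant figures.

0.004300 short ton

0.01500 MW → 15000 W
3.549 h → 12776.4 s
E = P × t = 15000 × 12776.4 = 1.91646×10⁸ J
2.112×10⁴ BTU/lb → 4.91254×10⁷ J/kg
m = E / e_s = 1.91646×10⁸ / 4.91254×10⁷ = 3.90116 kg
In short ton: 3.90116 / 907.185 = 0.00430029 short ton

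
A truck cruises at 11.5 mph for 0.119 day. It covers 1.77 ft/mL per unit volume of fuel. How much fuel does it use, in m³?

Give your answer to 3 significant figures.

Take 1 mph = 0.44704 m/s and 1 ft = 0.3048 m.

11.5 mph → 5.14096 m/s
0.119 day → 10281.6 s
d = v × t = 5.14096 × 10281.6 = 52857.3 m
1.77 ft/mL → 539496 m/m³
V = d / (distance per unit fuel) = 52857.3 / 539496 = 0.0979753 m³

0.0980 m³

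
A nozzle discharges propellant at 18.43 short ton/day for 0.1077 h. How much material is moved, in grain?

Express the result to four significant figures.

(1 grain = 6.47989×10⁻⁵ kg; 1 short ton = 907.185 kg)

1.158×10⁶ grain

18.43 short ton/day → 0.193512 kg/s
0.1077 h → 387.72 s
m = ṁ × t = 0.193512 × 387.72 = 75.0285 kg
In grain: 75.0285 / 6.47989×10⁻⁵ = 1.15787×10⁶ grain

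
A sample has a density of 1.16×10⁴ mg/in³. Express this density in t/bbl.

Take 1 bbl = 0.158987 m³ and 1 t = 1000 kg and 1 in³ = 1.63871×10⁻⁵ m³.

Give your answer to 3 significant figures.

0.113 t/bbl

1.16×10⁴ mg/in³ × 10⁻⁶ kg/mg ÷ 1.63871×10⁻⁵ m³/in³ = 707.874 kg/m³
707.874 kg/m³ ÷ 1000 kg/t × 0.158987 m³/bbl = 0.112543 t/bbl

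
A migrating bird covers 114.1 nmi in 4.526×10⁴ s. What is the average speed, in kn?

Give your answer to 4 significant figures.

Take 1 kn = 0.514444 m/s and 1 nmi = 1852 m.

114.1 nmi × 1852 = 211313 m
v = d / t = 211313 m / 45260 s = 4.66887 m/s
4.66887 m/s ÷ (0.514444 m/s/kn) = 9.07557 kn

9.076 kn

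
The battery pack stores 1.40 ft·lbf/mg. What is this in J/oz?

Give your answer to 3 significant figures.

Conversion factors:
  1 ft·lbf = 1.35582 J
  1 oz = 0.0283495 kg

1.40 ft·lbf/mg × 1.35582 J/ft·lbf ÷ 10⁻⁶ kg/mg = 1.89815×10⁶ J/kg
1.89815×10⁶ J/kg × 0.0283495 kg/oz = 53811.6 J/oz

5.38×10⁴ J/oz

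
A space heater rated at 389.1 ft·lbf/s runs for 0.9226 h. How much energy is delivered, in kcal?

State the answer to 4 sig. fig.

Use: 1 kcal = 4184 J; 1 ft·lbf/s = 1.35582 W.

418.8 kcal

389.1 ft·lbf/s × 1.35582 = 527.55 W
0.9226 h × 3600 = 3321.36 s
E = P × t = 527.55 W × 3321.36 s = 1.75218×10⁶ J
1.75218×10⁶ J ÷ (4184 J/kcal) = 418.781 kcal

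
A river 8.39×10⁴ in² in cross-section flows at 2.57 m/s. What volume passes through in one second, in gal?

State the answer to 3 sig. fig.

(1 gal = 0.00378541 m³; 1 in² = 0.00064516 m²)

8.39×10⁴ in² × 0.00064516 → 54.1289 m²
V = v × A × t = 2.57 m/s × 54.1289 m² × 1 s = 139.111 m³
139.111 m³ ÷ (0.00378541 m³/gal) = 36749.3 gal

3.67×10⁴ gal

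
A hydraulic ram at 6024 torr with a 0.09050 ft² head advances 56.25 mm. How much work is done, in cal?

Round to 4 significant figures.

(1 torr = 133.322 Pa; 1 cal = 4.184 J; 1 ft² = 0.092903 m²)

90.78 cal

6024 torr → 803132 Pa
0.09050 ft² → 0.00840772 m²
F = P × A = 803132 × 0.00840772 = 6752.51 N
56.25 mm → 0.05625 m
W = F × d = 6752.51 × 0.05625 = 379.829 J
In cal: 379.829 / 4.184 = 90.7813 cal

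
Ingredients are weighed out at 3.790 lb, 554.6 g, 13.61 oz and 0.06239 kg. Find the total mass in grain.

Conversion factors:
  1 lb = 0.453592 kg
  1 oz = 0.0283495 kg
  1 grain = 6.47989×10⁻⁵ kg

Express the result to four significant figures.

4.201×10⁴ grain

3.790 lb × 0.453592 = 1.71911 kg
554.6 g × 0.001 = 0.5546 kg
13.61 oz × 0.0283495 = 0.385837 kg
0.06239 kg (already kg)
Total: 1.71911 + 0.5546 + 0.385837 + 0.06239 = 2.72194 kg
In grain: 2.72194 / 6.47989×10⁻⁵ = 42006 grain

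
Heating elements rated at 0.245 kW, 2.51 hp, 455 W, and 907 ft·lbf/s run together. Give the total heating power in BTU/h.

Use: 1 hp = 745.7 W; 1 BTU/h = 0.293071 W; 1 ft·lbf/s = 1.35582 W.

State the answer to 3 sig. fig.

1.30×10⁴ BTU/h

0.245 kW × 1000 = 245 W
2.51 hp × 745.7 = 1871.71 W
455 W (already W)
907 ft·lbf/s × 1.35582 = 1229.73 W
Combined: 245 + 1871.71 + 455 + 1229.73 = 3801.44 W
In BTU/h: 3801.44 / 0.293071 = 12971.1 BTU/h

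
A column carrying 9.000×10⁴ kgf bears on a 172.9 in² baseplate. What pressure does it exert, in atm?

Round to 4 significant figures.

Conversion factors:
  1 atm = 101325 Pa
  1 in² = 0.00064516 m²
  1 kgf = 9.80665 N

78.09 atm

9.000×10⁴ kgf × 9.80665 = 882598 N
172.9 in² × 0.00064516 = 0.111548 m²
P = F / A = 882598 N / 0.111548 m² = 7.91227×10⁶ Pa
7.91227×10⁶ Pa ÷ (101325 Pa/atm) = 78.088 atm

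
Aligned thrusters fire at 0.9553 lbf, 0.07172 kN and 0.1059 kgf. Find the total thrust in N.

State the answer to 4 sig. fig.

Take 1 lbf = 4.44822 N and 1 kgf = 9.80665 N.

77.01 N

0.9553 lbf × 4.44822 = 4.24938 N
0.07172 kN × 1000 = 71.72 N
0.1059 kgf × 9.80665 = 1.03852 N
Combined: 4.24938 + 71.72 + 1.03852 = 77.0079 N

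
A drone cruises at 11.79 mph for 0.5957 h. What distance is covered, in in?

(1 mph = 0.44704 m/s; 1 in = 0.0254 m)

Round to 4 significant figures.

11.79 mph × 0.44704 → 5.2706 m/s
0.5957 h × 3600 → 2144.52 s
d = v × t = 5.2706 m/s × 2144.52 s = 11302.9 m
11302.9 m ÷ (0.0254 m/in) = 444996 in

4.450×10⁵ in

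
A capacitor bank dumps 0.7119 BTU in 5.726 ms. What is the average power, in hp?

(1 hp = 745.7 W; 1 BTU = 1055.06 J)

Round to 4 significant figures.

0.7119 BTU × 1055.06 → 751.097 J
5.726 ms × 0.001 → 0.005726 s
P = E / t = 751.097 J / 0.005726 s = 131173 W
131173 W ÷ (745.7 W/hp) = 175.906 hp

175.9 hp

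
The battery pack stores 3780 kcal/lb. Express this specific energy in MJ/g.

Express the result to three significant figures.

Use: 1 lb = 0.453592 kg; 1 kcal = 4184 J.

3780 kcal/lb × 4184 J/kcal ÷ 0.453592 kg/lb = 3.48673×10⁷ J/kg
3.48673×10⁷ J/kg ÷ 1000000 J/MJ × 0.001 kg/g = 0.0348673 MJ/g

0.0349 MJ/g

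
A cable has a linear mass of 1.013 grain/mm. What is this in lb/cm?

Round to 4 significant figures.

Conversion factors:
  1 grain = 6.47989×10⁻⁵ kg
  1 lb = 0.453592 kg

1.013 grain/mm × 6.47989×10⁻⁵ kg/grain ÷ 0.001 m/mm = 0.0656413 kg/m
0.0656413 kg/m ÷ 0.453592 kg/lb × 0.01 m/cm = 0.00144714 lb/cm

0.001447 lb/cm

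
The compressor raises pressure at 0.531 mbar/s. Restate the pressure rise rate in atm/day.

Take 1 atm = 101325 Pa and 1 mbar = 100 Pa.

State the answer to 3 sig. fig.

0.531 mbar/s × 100 Pa/mbar = 53.1 Pa/s
53.1 Pa/s ÷ 101325 Pa/atm × 86400 s/day = 45.2785 atm/day

45.3 atm/day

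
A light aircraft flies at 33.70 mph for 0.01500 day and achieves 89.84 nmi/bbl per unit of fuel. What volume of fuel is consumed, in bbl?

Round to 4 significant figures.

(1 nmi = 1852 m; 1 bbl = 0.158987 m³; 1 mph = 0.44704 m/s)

0.1173 bbl

33.70 mph → 15.0652 m/s
0.01500 day → 1296 s
d = v × t = 15.0652 × 1296 = 19524.5 m
89.84 nmi/bbl → 1.04652×10⁶ m/m³
V = d / (distance per unit fuel) = 19524.5 / 1.04652×10⁶ = 0.0186566 m³
In bbl: 0.0186566 / 0.158987 = 0.117347 bbl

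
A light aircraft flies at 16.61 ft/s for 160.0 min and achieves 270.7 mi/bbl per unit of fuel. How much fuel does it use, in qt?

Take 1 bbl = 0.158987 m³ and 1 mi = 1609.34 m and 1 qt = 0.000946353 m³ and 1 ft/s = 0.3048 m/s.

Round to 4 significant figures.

16.61 ft/s → 5.06273 m/s
160.0 min → 9600 s
d = v × t = 5.06273 × 9600 = 48602.2 m
270.7 mi/bbl → 2.74015×10⁶ m/m³
V = d / (distance per unit fuel) = 48602.2 / 2.74015×10⁶ = 0.0177371 m³
In qt: 0.0177371 / 0.000946353 = 18.7426 qt

18.74 qt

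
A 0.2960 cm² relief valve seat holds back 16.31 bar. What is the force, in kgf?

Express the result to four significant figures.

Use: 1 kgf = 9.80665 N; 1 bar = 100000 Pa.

4.923 kgf

16.31 bar × 100000 → 1.631×10⁶ Pa
0.2960 cm² × 0.0001 → 2.96×10⁻⁵ m²
F = P × A = 1.631×10⁶ Pa × 2.96×10⁻⁵ m² = 48.2776 N
48.2776 N ÷ (9.80665 N/kgf) = 4.92295 kgf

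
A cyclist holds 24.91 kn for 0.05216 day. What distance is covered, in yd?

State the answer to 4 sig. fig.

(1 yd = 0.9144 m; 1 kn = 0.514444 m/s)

6.316×10⁴ yd

24.91 kn × 0.514444 → 12.8148 m/s
0.05216 day × 86400 → 4506.62 s
d = v × t = 12.8148 m/s × 4506.62 s = 57751.4 m
57751.4 m ÷ (0.9144 m/yd) = 63157.7 yd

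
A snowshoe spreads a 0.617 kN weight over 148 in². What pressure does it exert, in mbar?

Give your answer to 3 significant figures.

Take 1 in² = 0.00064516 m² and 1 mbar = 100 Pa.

0.617 kN × 1000 = 617 N
148 in² × 0.00064516 = 0.0954837 m²
P = F / A = 617 N / 0.0954837 m² = 6461.84 Pa
6461.84 Pa ÷ (100 Pa/mbar) = 64.6184 mbar

64.6 mbar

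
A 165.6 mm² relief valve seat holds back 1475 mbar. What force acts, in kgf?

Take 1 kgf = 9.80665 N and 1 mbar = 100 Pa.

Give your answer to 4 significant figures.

2.491 kgf

1475 mbar × 100 = 147500 Pa
165.6 mm² × 10⁻⁶ = 1.656×10⁻⁴ m²
F = P × A = 147500 Pa × 1.656×10⁻⁴ m² = 24.426 N
24.426 N ÷ (9.80665 N/kgf) = 2.49076 kgf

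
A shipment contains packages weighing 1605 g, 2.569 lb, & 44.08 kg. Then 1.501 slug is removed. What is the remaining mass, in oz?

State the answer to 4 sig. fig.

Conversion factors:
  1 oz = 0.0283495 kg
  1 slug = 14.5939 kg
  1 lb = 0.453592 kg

1605 g × 0.001 = 1.605 kg
2.569 lb × 0.453592 = 1.16528 kg
44.08 kg (already kg)
1.501 slug × 14.5939 = 21.9054 kg
Result: 1.605 + 1.16528 + 44.08 − 21.9054 = 24.9449 kg
In oz: 24.9449 / 0.0283495 = 879.906 oz

879.9 oz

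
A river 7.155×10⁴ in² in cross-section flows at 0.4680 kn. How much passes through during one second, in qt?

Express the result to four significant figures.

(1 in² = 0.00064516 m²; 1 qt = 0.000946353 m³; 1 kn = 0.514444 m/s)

1.174×10⁴ qt

0.4680 kn × 0.514444 = 0.24076 m/s
7.155×10⁴ in² × 0.00064516 = 46.1612 m²
V = v × A × t = 0.24076 m/s × 46.1612 m² × 1 s = 11.1138 m³
11.1138 m³ ÷ (0.000946353 m³/qt) = 11743.8 qt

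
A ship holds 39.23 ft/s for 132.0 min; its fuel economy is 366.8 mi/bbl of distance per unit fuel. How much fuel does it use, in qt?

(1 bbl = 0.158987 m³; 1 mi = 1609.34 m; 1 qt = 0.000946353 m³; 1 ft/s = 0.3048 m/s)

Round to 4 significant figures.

39.23 ft/s → 11.9573 m/s
132.0 min → 7920 s
d = v × t = 11.9573 × 7920 = 94701.8 m
366.8 mi/bbl → 3.71292×10⁶ m/m³
V = d / (distance per unit fuel) = 94701.8 / 3.71292×10⁶ = 0.025506 m³
In qt: 0.025506 / 0.000946353 = 26.9519 qt

26.95 qt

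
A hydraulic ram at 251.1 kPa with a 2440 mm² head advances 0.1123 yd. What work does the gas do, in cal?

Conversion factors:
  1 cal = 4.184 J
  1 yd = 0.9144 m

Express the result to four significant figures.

251.1 kPa → 251100 Pa
2440 mm² → 0.00244 m²
F = P × A = 251100 × 0.00244 = 612.684 N
0.1123 yd → 0.102687 m
W = F × d = 612.684 × 0.102687 = 62.9147 J
In cal: 62.9147 / 4.184 = 15.037 cal

15.04 cal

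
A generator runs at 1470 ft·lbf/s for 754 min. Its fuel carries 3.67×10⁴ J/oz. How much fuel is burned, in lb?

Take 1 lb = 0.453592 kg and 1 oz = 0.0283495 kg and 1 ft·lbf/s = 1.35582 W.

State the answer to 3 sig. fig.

154 lb

1470 ft·lbf/s → 1993.06 W
754 min → 45240 s
E = P × t = 1993.06 × 45240 = 9.0166×10⁷ J
3.67×10⁴ J/oz → 1.29456×10⁶ J/kg
m = E / e_s = 9.0166×10⁷ / 1.29456×10⁶ = 69.6499 kg
In lb: 69.6499 / 0.453592 = 153.552 lb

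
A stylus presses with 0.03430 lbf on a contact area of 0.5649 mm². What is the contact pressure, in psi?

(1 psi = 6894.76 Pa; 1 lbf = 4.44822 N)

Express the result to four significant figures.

39.17 psi

0.03430 lbf × 4.44822 → 0.152574 N
0.5649 mm² × 10⁻⁶ → 5.649×10⁻⁷ m²
P = F / A = 0.152574 N / 5.649×10⁻⁷ m² = 270090 Pa
270090 Pa ÷ (6894.76 Pa/psi) = 39.1732 psi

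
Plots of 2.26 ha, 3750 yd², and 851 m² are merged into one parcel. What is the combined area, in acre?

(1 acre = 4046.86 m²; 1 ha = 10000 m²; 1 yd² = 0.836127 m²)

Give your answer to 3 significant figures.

2.26 ha × 10000 = 22600 m²
3750 yd² × 0.836127 = 3135.48 m²
851 m² (already m²)
Total: 22600 + 3135.48 + 851 = 26586.5 m²
In acre: 26586.5 / 4046.86 = 6.56966 acre

6.57 acre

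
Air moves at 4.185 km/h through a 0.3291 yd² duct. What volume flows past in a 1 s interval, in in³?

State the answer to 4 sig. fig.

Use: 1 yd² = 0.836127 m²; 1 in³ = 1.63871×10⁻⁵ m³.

1.952×10⁴ in³

4.185 km/h × (1/3.6) → 1.1625 m/s
0.3291 yd² × 0.836127 → 0.275169 m²
V = v × A × t = 1.1625 m/s × 0.275169 m² × 1 s = 0.319884 m³
0.319884 m³ ÷ (1.63871×10⁻⁵ m³/in³) = 19520.5 in³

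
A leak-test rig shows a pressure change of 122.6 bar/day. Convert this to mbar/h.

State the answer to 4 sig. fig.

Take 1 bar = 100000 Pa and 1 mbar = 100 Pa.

122.6 bar/day × 100000 Pa/bar ÷ 86400 s/day = 141.898 Pa/s
141.898 Pa/s ÷ 100 Pa/mbar × 3600 s/h = 5108.33 mbar/h

5108 mbar/h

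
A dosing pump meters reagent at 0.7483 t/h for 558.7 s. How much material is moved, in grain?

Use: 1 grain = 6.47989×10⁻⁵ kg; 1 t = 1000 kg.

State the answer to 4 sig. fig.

1.792×10⁶ grain

0.7483 t/h → 0.207861 kg/s
m = ṁ × t = 0.207861 × 558.7 = 116.132 kg
In grain: 116.132 / 6.47989×10⁻⁵ = 1.79219×10⁶ grain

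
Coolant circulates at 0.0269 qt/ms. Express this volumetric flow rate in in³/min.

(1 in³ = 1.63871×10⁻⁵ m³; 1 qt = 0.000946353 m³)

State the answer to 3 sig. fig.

0.0269 qt/ms × 0.000946353 m³/qt ÷ 0.001 s/ms = 0.0254569 m³/s
0.0254569 m³/s ÷ 1.63871×10⁻⁵ m³/in³ × 60 s/min = 93208.3 in³/min

9.32×10⁴ in³/min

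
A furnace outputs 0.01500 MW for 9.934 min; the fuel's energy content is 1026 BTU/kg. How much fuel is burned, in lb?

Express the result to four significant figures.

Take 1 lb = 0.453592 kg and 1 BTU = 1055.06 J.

18.21 lb

0.01500 MW → 15000 W
9.934 min → 596.04 s
E = P × t = 15000 × 596.04 = 8.9406×10⁶ J
1026 BTU/kg → 1.08249×10⁶ J/kg
m = E / e_s = 8.9406×10⁶ / 1.08249×10⁶ = 8.25929 kg
In lb: 8.25929 / 0.453592 = 18.2086 lb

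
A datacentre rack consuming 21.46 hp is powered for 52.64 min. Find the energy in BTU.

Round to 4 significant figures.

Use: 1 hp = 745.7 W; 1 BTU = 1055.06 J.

21.46 hp × 745.7 → 16002.7 W
52.64 min × 60 → 3158.4 s
E = P × t = 16002.7 W × 3158.4 s = 5.05429×10⁷ J
5.05429×10⁷ J ÷ (1055.06 J/BTU) = 47905.2 BTU

4.791×10⁴ BTU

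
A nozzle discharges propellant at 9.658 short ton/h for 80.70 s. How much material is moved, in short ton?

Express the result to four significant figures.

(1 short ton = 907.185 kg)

0.2165 short ton

9.658 short ton/h → 2.43378 kg/s
m = ṁ × t = 2.43378 × 80.7 = 196.406 kg
In short ton: 196.406 / 907.185 = 0.2165 short ton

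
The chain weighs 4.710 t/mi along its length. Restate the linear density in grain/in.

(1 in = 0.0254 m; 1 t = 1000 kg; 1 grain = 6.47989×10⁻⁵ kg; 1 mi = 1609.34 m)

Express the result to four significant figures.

1147 grain/in

4.710 t/mi × 1000 kg/t ÷ 1609.34 m/mi = 2.92667 kg/m
2.92667 kg/m ÷ 6.47989×10⁻⁵ kg/grain × 0.0254 m/in = 1147.2 grain/in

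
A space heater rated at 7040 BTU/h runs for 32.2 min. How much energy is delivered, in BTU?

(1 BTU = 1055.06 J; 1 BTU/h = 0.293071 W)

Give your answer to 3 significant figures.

3780 BTU

7040 BTU/h × 0.293071 = 2063.22 W
32.2 min × 60 = 1932 s
E = P × t = 2063.22 W × 1932 s = 3.98614×10⁶ J
3.98614×10⁶ J ÷ (1055.06 J/BTU) = 3778.12 BTU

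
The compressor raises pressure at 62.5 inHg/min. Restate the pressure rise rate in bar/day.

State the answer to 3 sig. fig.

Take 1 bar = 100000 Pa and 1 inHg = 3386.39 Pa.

62.5 inHg/min × 3386.39 Pa/inHg ÷ 60 s/min = 3527.49 Pa/s
3527.49 Pa/s ÷ 100000 Pa/bar × 86400 s/day = 3047.75 bar/day

3050 bar/day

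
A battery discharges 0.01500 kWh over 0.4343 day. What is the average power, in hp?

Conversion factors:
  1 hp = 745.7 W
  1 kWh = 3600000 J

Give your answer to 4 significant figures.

0.01500 kWh × 3600000 → 54000 J
0.4343 day × 86400 → 37523.5 s
P = E / t = 54000 J / 37523.5 s = 1.4391 W
1.4391 W ÷ (745.7 W/hp) = 0.00192986 hp

0.001930 hp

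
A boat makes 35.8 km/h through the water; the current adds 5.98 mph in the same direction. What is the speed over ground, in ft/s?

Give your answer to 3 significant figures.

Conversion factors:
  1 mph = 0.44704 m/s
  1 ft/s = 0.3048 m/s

35.8 km/h × (1/3.6) = 9.94444 m/s
5.98 mph × 0.44704 = 2.6733 m/s
Sum: 9.94444 + 2.6733 = 12.6177 m/s
In ft/s: 12.6177 / 0.3048 = 41.3967 ft/s

41.4 ft/s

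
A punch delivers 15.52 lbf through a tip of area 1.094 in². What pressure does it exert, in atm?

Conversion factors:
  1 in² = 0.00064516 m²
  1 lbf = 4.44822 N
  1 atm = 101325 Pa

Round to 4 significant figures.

0.9653 atm

15.52 lbf × 4.44822 → 69.0364 N
1.094 in² × 0.00064516 → 7.05805×10⁻⁴ m²
P = F / A = 69.0364 N / 7.05805×10⁻⁴ m² = 97812.3 Pa
97812.3 Pa ÷ (101325 Pa/atm) = 0.965332 atm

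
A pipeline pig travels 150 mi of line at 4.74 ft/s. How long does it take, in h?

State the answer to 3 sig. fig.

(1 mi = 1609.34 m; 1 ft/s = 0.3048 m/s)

150 mi × 1609.34 → 241401 m
4.74 ft/s × 0.3048 → 1.44475 m/s
t = d / v = 241401 m / 1.44475 m/s = 167088 s
167088 s ÷ (3600 s/h) = 46.4133 h

46.4 h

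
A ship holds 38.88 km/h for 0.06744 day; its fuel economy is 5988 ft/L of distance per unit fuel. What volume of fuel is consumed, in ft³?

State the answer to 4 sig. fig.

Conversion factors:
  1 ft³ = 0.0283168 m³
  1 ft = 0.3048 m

1.218 ft³

38.88 km/h → 10.8 m/s
0.06744 day → 5826.82 s
d = v × t = 10.8 × 5826.82 = 62929.7 m
5988 ft/L → 1.82514×10⁶ m/m³
V = d / (distance per unit fuel) = 62929.7 / 1.82514×10⁶ = 0.0344794 m³
In ft³: 0.0344794 / 0.0283168 = 1.21763 ft³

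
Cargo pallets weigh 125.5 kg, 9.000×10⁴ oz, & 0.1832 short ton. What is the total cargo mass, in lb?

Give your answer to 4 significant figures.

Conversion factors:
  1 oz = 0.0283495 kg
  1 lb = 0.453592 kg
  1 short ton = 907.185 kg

125.5 kg (already kg)
9.000×10⁴ oz × 0.0283495 = 2551.46 kg
0.1832 short ton × 907.185 = 166.196 kg
Total: 125.5 + 2551.46 + 166.196 = 2843.16 kg
In lb: 2843.16 / 0.453592 = 6268.1 lb

6268 lb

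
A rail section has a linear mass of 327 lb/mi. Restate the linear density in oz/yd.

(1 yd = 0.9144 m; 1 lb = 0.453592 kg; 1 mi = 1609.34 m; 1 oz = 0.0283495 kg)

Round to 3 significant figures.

327 lb/mi × 0.453592 kg/lb ÷ 1609.34 m/mi = 0.0921649 kg/m
0.0921649 kg/m ÷ 0.0283495 kg/oz × 0.9144 m/yd = 2.97274 oz/yd

2.97 oz/yd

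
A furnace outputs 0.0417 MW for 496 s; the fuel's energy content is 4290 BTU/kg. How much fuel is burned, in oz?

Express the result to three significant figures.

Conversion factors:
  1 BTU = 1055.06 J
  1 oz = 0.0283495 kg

161 oz

0.0417 MW → 41700 W
E = P × t = 41700 × 496 = 2.06832×10⁷ J
4290 BTU/kg → 4.52621×10⁶ J/kg
m = E / e_s = 2.06832×10⁷ / 4.52621×10⁶ = 4.56965 kg
In oz: 4.56965 / 0.0283495 = 161.19 oz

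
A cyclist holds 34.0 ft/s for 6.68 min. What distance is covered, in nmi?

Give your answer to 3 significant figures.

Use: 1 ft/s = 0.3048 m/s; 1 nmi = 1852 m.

34.0 ft/s × 0.3048 → 10.3632 m/s
6.68 min × 60 → 400.8 s
d = v × t = 10.3632 m/s × 400.8 s = 4153.57 m
4153.57 m ÷ (1852 m/nmi) = 2.24275 nmi

2.24 nmi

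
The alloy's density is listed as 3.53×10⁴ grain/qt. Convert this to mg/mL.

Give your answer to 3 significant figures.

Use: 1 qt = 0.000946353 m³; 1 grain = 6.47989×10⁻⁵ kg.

3.53×10⁴ grain/qt × 6.47989×10⁻⁵ kg/grain ÷ 0.000946353 m³/qt = 2417.07 kg/m³
2417.07 kg/m³ ÷ 10⁻⁶ kg/mg × 10⁻⁶ m³/mL = 2417.07 mg/mL

2420 mg/mL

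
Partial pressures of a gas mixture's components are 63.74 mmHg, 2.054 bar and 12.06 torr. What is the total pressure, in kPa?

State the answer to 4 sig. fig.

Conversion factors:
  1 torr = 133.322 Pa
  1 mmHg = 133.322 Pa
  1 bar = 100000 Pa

215.5 kPa

63.74 mmHg × 133.322 → 8497.94 Pa
2.054 bar × 100000 → 205400 Pa
12.06 torr × 133.322 → 1607.86 Pa
Sum: 8497.94 + 205400 + 1607.86 = 215506 Pa
In kPa: 215506 / 1000 = 215.506 kPa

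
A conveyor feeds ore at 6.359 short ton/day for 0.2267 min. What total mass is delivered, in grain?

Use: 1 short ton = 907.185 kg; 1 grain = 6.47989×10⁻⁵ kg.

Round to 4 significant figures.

1.402×10⁴ grain

6.359 short ton/day → 0.0667684 kg/s
0.2267 min → 13.602 s
m = ṁ × t = 0.0667684 × 13.602 = 0.908184 kg
In grain: 0.908184 / 6.47989×10⁻⁵ = 14015.4 grain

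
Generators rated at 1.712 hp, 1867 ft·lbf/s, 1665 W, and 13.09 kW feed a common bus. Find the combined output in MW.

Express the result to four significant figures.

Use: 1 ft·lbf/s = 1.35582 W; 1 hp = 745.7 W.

0.01856 MW

1.712 hp × 745.7 = 1276.64 W
1867 ft·lbf/s × 1.35582 = 2531.32 W
1665 W (already W)
13.09 kW × 1000 = 13090 W
Sum: 1276.64 + 2531.32 + 1665 + 13090 = 18563 W
In MW: 18563 / 1000000 = 0.018563 MW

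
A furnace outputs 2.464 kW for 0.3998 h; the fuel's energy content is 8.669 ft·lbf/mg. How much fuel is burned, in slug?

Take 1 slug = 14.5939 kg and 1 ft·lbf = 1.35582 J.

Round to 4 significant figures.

0.02067 slug

2.464 kW → 2464 W
0.3998 h → 1439.28 s
E = P × t = 2464 × 1439.28 = 3.54639×10⁶ J
8.669 ft·lbf/mg → 1.17536×10⁷ J/kg
m = E / e_s = 3.54639×10⁶ / 1.17536×10⁷ = 0.301728 kg
In slug: 0.301728 / 14.5939 = 0.0206749 slug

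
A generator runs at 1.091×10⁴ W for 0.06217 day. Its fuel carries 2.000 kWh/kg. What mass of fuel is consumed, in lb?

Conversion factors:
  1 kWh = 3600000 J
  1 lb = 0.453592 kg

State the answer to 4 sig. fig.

0.06217 day → 5371.49 s
E = P × t = 10910 × 5371.49 = 5.8603×10⁷ J
2.000 kWh/kg → 7.2×10⁶ J/kg
m = E / e_s = 5.8603×10⁷ / 7.2×10⁶ = 8.13931 kg
In lb: 8.13931 / 0.453592 = 17.9441 lb

17.94 lb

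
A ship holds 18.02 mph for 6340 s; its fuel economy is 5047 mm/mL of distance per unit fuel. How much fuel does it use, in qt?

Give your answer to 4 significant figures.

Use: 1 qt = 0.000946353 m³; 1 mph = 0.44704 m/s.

10.69 qt

18.02 mph → 8.05566 m/s
d = v × t = 8.05566 × 6340 = 51072.9 m
5047 mm/mL → 5.047×10⁶ m/m³
V = d / (distance per unit fuel) = 51072.9 / 5.047×10⁶ = 0.0101195 m³
In qt: 0.0101195 / 0.000946353 = 10.6932 qt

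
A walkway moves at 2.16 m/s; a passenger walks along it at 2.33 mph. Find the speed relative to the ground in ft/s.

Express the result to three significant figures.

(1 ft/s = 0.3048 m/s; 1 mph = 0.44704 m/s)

10.5 ft/s

2.16 m/s (already m/s)
2.33 mph × 0.44704 = 1.0416 m/s
Sum: 2.16 + 1.0416 = 3.2016 m/s
In ft/s: 3.2016 / 0.3048 = 10.5039 ft/s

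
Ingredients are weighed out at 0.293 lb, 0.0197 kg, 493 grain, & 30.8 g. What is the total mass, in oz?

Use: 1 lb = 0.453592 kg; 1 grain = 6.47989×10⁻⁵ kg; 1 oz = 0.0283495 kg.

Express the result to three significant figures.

0.293 lb × 0.453592 → 0.132902 kg
0.0197 kg (already kg)
493 grain × 6.47989×10⁻⁵ → 0.0319459 kg
30.8 g × 0.001 → 0.0308 kg
Sum: 0.132902 + 0.0197 + 0.0319459 + 0.0308 = 0.215348 kg
In oz: 0.215348 / 0.0283495 = 7.59618 oz

7.60 oz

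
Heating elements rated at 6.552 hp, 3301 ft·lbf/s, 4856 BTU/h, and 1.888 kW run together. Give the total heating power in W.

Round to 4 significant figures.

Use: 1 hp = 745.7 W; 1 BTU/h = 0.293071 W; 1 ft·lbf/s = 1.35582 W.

1.267×10⁴ W

6.552 hp × 745.7 → 4885.83 W
3301 ft·lbf/s × 1.35582 → 4475.56 W
4856 BTU/h × 0.293071 → 1423.15 W
1.888 kW × 1000 → 1888 W
Total: 4885.83 + 4475.56 + 1423.15 + 1888 = 12672.5 W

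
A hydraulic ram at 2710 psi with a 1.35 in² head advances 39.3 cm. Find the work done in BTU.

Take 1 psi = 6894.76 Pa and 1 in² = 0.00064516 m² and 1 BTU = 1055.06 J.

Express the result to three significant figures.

6.06 BTU

2710 psi → 1.86848×10⁷ Pa
1.35 in² → 8.70966×10⁻⁴ m²
F = P × A = 1.86848×10⁷ × 8.70966×10⁻⁴ = 16273.8 N
39.3 cm → 0.393 m
W = F × d = 16273.8 × 0.393 = 6395.6 J
In BTU: 6395.6 / 1055.06 = 6.06184 BTU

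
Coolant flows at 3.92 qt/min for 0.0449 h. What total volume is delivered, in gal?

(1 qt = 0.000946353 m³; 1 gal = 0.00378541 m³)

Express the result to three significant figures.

3.92 qt/min → 6.18284×10⁻⁵ m³/s
0.0449 h → 161.64 s
V = Q × t = 6.18284×10⁻⁵ × 161.64 = 0.00999394 m³
In gal: 0.00999394 / 0.00378541 = 2.64012 gal

2.64 gal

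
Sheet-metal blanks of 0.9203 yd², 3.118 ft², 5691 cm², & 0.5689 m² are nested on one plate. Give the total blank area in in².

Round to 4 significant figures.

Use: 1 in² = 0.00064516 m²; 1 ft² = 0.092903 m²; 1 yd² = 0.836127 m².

0.9203 yd² × 0.836127 = 0.769488 m²
3.118 ft² × 0.092903 = 0.289672 m²
5691 cm² × 0.0001 = 0.5691 m²
0.5689 m² (already m²)
Total: 0.769488 + 0.289672 + 0.5691 + 0.5689 = 2.19716 m²
In in²: 2.19716 / 0.00064516 = 3405.6 in²

3406 in²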